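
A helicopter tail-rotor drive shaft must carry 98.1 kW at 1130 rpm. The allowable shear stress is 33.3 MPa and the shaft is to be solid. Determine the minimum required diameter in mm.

ω = 2π·1130/60 = 118.3 rad/s, so T = P/ω = 98.1×10³ / 118.3 = 829.0 N·m.
For a solid shaft τ_max = 16T/(πd³), so d = (16T/(π τ_allow))^(1/3) = (16·829.0/(π·3.33×10^7))^(1/3) = 0.05024 m.

50.2 mm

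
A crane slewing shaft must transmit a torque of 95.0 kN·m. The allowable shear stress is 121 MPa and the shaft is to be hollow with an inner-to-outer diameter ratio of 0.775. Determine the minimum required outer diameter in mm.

184 mm

For a hollow shaft with d_i/d_o = 0.775: τ_max = 16T/(π d_o³ (1−k⁴)), so d_o = [16T/(π τ_allow (1−k⁴))]^(1/3) = [16·95000/(π·1.21×10^8·0.6392)]^(1/3) = 0.1843 m.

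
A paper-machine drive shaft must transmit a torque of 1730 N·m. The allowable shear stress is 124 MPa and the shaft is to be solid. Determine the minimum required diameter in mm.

41.4 mm

For a solid shaft τ_max = 16T/(πd³), so d = (16T/(π τ_allow))^(1/3) = (16·1730/(π·1.24×10^8))^(1/3) = 0.04142 m.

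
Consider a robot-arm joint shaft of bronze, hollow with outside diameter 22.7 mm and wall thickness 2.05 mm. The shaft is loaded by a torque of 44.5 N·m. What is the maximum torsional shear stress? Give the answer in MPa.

J = π(d_o⁴ − d_i⁴)/32 = π(0.0227⁴ − 0.0186⁴)/32 = 1.432×10^-8 m⁴.
τ_max = T·r/J = 44.50 × 0.0113 / 1.432×10^-8 = 3.528×10^7 Pa.

35.3 MPa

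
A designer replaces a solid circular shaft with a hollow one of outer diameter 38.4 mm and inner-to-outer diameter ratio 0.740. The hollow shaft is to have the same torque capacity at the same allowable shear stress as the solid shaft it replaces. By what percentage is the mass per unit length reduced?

42.6 %

Equal τ_max and T ⇒ the solid shaft needs d_s³ = d_o³(1−k⁴), so d_s = 38.4·(1−0.740⁴)^(1/3) = 34.10 mm.
Area ratio A_h/A_s = d_o²(1−k²)/d_s² = (1−k²)/(1−k⁴)^(2/3) = 0.5738.
Mass saving = 1 − 0.5738 = 42.6 %.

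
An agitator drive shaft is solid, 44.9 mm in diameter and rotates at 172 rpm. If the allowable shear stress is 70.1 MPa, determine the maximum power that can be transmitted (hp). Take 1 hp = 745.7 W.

J = πd⁴/32 = π(0.0449)⁴/32 = 3.990×10^-7 m⁴.
T_max = τ_allow·J/r = 7.01×10^7 × 3.990×10^-7 / 0.0224 = 1246 N·m.
ω = 2π·172/60 = 18.01 rad/s, so P_max = T_max·ω = 2.244×10^4 W.

30.1 hp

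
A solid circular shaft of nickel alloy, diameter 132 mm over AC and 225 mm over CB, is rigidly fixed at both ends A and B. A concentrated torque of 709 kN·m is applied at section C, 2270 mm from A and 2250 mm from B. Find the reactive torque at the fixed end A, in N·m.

Compatibility: T_A·a/J_AC = T_B·b/J_CB with T_A + T_B = T₀.
J_AC = 2.98×10^-5 m⁴, J_CB = 2.52×10^-4 m⁴, so T_A = T₀·(J_AC/a)/((J_AC/a)+(J_CB/b)) = 74500 N·m, T_B = 634500 N·m.

74500 N·m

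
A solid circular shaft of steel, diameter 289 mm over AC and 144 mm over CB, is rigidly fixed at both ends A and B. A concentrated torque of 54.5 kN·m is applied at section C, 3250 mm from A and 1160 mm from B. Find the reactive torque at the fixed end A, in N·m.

46500 N·m

Compatibility: T_A·a/J_AC = T_B·b/J_CB with T_A + T_B = T₀.
J_AC = 6.85×10^-4 m⁴, J_CB = 4.22×10^-5 m⁴, so T_A = T₀·(J_AC/a)/((J_AC/a)+(J_CB/b)) = 46470 N·m, T_B = 8026 N·m.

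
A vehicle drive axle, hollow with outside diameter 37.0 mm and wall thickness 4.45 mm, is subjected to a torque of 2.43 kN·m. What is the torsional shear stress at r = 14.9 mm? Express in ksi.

42.8 ksi

J = π(d_o⁴ − d_i⁴)/32 = π(0.0370⁴ − 0.0281⁴)/32 = 1.228×10^-7 m⁴.
Shear stress varies linearly with radius: τ = T·r/J = 2430 × 0.0149 / 1.228×10^-7 = 2.949×10^8 Pa.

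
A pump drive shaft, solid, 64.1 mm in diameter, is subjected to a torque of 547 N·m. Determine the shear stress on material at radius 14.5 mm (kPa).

4790 kPa

J = πd⁴/32 = π(0.0641)⁴/32 = 1.657×10^-6 m⁴.
Shear stress varies linearly with radius: τ = T·r/J = 547.0 × 0.0145 / 1.657×10^-6 = 4.785×10^6 Pa.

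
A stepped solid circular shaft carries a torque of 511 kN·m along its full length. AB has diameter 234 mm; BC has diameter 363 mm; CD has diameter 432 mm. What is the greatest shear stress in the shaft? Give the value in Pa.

2.03e8 Pa

Under the same torque, τ_max = 16T/(πd³) is largest where d is smallest — segment AB (d = 234 mm).
τ_max = 16·511000/(π·(0.234)³) = 2.031×10^8 Pa.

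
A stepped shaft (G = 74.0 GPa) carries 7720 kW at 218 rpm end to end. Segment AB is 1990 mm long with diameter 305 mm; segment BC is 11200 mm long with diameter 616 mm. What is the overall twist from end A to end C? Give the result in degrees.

0.821°

ω = 2π·218/60 = 22.83 rad/s, so T = P/ω = 7720×10³ / 22.83 = 338200 N·m.
J_AB = π(0.305)⁴/32 = 8.50×10^-4 m⁴; J_BC = π(0.616)⁴/32 = 0.0141 m⁴.
θ = (T/G)·Σ L_i/J_i = (338200/74.0×10⁹)·(1.99/8.50×10^-4 + 11.2/0.0141) = 0.01432 rad.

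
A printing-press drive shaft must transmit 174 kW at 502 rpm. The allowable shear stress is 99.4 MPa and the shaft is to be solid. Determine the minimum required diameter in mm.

55.4 mm

ω = 2π·502/60 = 52.57 rad/s, so T = P/ω = 174×10³ / 52.57 = 3310 N·m.
For a solid shaft τ_max = 16T/(πd³), so d = (16T/(π τ_allow))^(1/3) = (16·3310/(π·9.94×10^7))^(1/3) = 0.05535 m.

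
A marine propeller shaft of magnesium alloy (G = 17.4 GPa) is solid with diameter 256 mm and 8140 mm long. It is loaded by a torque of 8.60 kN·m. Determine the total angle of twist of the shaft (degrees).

J = πd⁴/32 = π(0.256)⁴/32 = 4.217×10^-4 m⁴.
θ = T·L/(G·J) = 8600 × 8.14 / (17.4×10⁹ × 4.217×10^-4) = 9.541×10^-3 rad.

0.547°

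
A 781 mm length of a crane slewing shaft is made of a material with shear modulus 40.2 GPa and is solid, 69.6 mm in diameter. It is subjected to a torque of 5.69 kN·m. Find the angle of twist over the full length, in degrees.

2.75°

J = πd⁴/32 = π(0.0696)⁴/32 = 2.304×10^-6 m⁴.
θ = T·L/(G·J) = 5690 × 0.781 / (40.2×10⁹ × 2.304×10^-6) = 0.04798 rad.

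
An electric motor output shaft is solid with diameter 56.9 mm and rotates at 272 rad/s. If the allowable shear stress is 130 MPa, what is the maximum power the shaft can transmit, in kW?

J = πd⁴/32 = π(0.0569)⁴/32 = 1.029×10^-6 m⁴.
T_max = τ_allow·J/r = 1.30×10^8 × 1.029×10^-6 / 0.0284 = 4702 N·m.
ω = 272 rad/s, so P_max = T_max·ω = 1.279×10^6 W.

1280 kW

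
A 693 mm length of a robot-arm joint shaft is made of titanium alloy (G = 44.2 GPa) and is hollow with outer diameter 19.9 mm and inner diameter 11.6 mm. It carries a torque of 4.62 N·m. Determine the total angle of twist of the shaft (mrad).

5.32 mrad

J = π(d_o⁴ − d_i⁴)/32 = π(0.0199⁴ − 0.0116⁴)/32 = 1.362×10^-8 m⁴.
θ = T·L/(G·J) = 4.620 × 0.693 / (44.2×10⁹ × 1.362×10^-8) = 5.319×10^-3 rad.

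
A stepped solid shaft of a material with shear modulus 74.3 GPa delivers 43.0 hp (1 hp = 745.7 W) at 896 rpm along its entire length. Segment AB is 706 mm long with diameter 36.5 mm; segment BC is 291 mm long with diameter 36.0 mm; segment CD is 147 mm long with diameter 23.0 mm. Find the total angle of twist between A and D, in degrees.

2.94°

ω = 2π·896/60 = 93.83 rad/s, so T = P/ω = 43.0×745.7 / 93.83 = 341.7 N·m.
J_AB = π(0.0365)⁴/32 = 1.74×10^-7 m⁴; J_BC = π(0.0360)⁴/32 = 1.65×10^-7 m⁴; J_CD = π(0.0230)⁴/32 = 2.75×10^-8 m⁴.
θ = (T/G)·Σ L_i/J_i = (341.7/74.3×10⁹)·(0.706/1.74×10^-7 + 0.291/1.65×10^-7 + 0.147/2.75×10^-8) = 0.05136 rad.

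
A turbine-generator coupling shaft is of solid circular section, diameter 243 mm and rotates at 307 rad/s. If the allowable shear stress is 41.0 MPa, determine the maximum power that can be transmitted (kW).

35500 kW

J = πd⁴/32 = π(0.243)⁴/32 = 3.423×10^-4 m⁴.
T_max = τ_allow·J/r = 4.10×10^7 × 3.423×10^-4 / 0.121 = 115500 N·m.
ω = 307 rad/s, so P_max = T_max·ω = 3.546×10^7 W.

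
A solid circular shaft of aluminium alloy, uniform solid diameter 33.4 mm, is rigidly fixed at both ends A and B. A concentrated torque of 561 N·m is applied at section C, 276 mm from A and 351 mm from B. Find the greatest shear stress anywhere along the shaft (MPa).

With uniform GJ and both ends fixed, compatibility θ_AC = θ_CB gives T_A·a = T_B·b, together with T_A + T_B = T₀.
T_A = T₀·b/(a+b) = 561.0·351/627.0 = 314.1 N·m; T_B = 246.9 N·m.
τ in each portion: τ_AC = 4.29×10^7 Pa, τ_CB = 3.38×10^7 Pa; maximum is in AC.
τ_max = T_AC·r/J = 314.1·0.0167/1.22×10^-7 = 4.293×10^7 Pa.

42.9 MPa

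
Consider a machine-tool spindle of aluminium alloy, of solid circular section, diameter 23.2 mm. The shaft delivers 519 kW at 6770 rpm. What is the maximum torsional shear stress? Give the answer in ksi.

ω = 2π·6770/60 = 709.0 rad/s, so T = P/ω = 519×10³ / 709.0 = 732.1 N·m.
J = πd⁴/32 = π(0.0232)⁴/32 = 2.844×10^-8 m⁴.
τ_max = T·r/J = 732.1 × 0.0116 / 2.844×10^-8 = 2.986×10^8 Pa.

43.3 ksi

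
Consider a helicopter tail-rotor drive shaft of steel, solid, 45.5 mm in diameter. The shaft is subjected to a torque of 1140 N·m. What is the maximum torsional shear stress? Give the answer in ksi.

8.94 ksi

J = πd⁴/32 = π(0.0455)⁴/32 = 4.208×10^-7 m⁴.
τ_max = T·r/J = 1140 × 0.0227 / 4.208×10^-7 = 6.164×10^7 Pa.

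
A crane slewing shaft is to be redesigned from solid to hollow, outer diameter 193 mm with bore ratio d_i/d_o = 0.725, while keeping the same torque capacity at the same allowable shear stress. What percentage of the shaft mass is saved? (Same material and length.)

Equal τ_max and T ⇒ the solid shaft needs d_s³ = d_o³(1−k⁴), so d_s = 193·(1−0.725⁴)^(1/3) = 173.3 mm.
Area ratio A_h/A_s = d_o²(1−k²)/d_s² = (1−k²)/(1−k⁴)^(2/3) = 0.5885.
Mass saving = 1 − 0.5885 = 41.2 %.

41.2 %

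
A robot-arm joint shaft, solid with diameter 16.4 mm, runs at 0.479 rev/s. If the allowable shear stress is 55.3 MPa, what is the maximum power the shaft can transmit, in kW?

0.144 kW

J = πd⁴/32 = π(0.0164)⁴/32 = 7.102×10^-9 m⁴.
T_max = τ_allow·J/r = 5.53×10^7 × 7.102×10^-9 / 0.00820 = 47.89 N·m.
ω = 2π·0.479 = 3.010 rad/s, so P_max = T_max·ω = 144.1 W.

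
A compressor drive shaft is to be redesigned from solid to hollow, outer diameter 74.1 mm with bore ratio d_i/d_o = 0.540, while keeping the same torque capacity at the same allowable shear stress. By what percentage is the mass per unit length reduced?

24.8 %

Equal τ_max and T ⇒ the solid shaft needs d_s³ = d_o³(1−k⁴), so d_s = 74.1·(1−0.540⁴)^(1/3) = 71.94 mm.
Area ratio A_h/A_s = d_o²(1−k²)/d_s² = (1−k²)/(1−k⁴)^(2/3) = 0.7516.
Mass saving = 1 − 0.7516 = 24.8 %.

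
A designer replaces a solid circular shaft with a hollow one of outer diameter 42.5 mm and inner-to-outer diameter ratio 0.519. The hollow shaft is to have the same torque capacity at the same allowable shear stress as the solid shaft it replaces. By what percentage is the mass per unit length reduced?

Equal τ_max and T ⇒ the solid shaft needs d_s³ = d_o³(1−k⁴), so d_s = 42.5·(1−0.519⁴)^(1/3) = 41.45 mm.
Area ratio A_h/A_s = d_o²(1−k²)/d_s² = (1−k²)/(1−k⁴)^(2/3) = 0.7683.
Mass saving = 1 − 0.7683 = 23.2 %.

23.2 %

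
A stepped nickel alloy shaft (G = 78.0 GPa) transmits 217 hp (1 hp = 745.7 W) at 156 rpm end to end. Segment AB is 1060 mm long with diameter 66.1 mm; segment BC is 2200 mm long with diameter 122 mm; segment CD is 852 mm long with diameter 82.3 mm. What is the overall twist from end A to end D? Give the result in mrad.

ω = 2π·156/60 = 16.34 rad/s, so T = P/ω = 217×745.7 / 16.34 = 9905 N·m.
J_AB = π(0.0661)⁴/32 = 1.87×10^-6 m⁴; J_BC = π(0.122)⁴/32 = 2.17×10^-5 m⁴; J_CD = π(0.0823)⁴/32 = 4.50×10^-6 m⁴.
θ = (T/G)·Σ L_i/J_i = (9905/78.0×10⁹)·(1.06/1.87×10^-6 + 2.20/2.17×10^-5 + 0.852/4.50×10^-6) = 0.1087 rad.

109 mrad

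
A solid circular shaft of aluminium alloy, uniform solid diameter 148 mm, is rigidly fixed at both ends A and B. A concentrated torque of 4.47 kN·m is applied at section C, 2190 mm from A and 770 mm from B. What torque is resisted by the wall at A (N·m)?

With uniform GJ and both ends fixed, compatibility θ_AC = θ_CB gives T_A·a = T_B·b, together with T_A + T_B = T₀.
T_A = T₀·b/(a+b) = 4470·770/2960 = 1163 N·m; T_B = 3307 N·m.

1160 N·m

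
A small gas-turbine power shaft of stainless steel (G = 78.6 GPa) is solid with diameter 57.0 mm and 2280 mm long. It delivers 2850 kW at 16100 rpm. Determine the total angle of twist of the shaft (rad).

ω = 2π·16100/60 = 1686 rad/s, so T = P/ω = 2850×10³ / 1686 = 1690 N·m.
J = πd⁴/32 = π(0.0570)⁴/32 = 1.036×10^-6 m⁴.
θ = T·L/(G·J) = 1690 × 2.28 / (78.6×10⁹ × 1.036×10^-6) = 0.04732 rad.

0.0473 rad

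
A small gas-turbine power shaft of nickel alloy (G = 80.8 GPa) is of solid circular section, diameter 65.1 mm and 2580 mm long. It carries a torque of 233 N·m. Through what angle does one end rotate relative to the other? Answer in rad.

J = πd⁴/32 = π(0.0651)⁴/32 = 1.763×10^-6 m⁴.
θ = T·L/(G·J) = 233.0 × 2.58 / (80.8×10⁹ × 1.763×10^-6) = 4.219×10^-3 rad.

0.00422 rad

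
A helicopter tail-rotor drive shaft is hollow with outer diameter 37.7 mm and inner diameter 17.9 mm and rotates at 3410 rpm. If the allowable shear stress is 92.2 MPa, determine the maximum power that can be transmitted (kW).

J = π(d_o⁴ − d_i⁴)/32 = π(0.0377⁴ − 0.0179⁴)/32 = 1.882×10^-7 m⁴.
T_max = τ_allow·J/r = 9.22×10^7 × 1.882×10^-7 / 0.0189 = 920.7 N·m.
ω = 2π·3410/60 = 357.1 rad/s, so P_max = T_max·ω = 3.288×10^5 W.

329 kW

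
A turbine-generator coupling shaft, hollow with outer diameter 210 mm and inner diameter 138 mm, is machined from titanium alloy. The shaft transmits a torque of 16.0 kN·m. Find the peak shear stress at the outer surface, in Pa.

1.08e7 Pa

J = π(d_o⁴ − d_i⁴)/32 = π(0.210⁴ − 0.138⁴)/32 = 1.553×10^-4 m⁴.
τ_max = T·r/J = 16000 × 0.105 / 1.553×10^-4 = 1.082×10^7 Pa.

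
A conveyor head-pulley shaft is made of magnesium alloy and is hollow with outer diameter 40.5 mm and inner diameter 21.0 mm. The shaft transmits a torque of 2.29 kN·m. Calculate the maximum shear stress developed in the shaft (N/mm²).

189 N/mm²

J = π(d_o⁴ − d_i⁴)/32 = π(0.0405⁴ − 0.0210⁴)/32 = 2.450×10^-7 m⁴.
τ_max = T·r/J = 2290 × 0.0203 / 2.450×10^-7 = 1.892×10^8 Pa.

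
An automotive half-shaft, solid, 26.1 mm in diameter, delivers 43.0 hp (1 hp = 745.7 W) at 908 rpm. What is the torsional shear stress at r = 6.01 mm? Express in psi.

ω = 2π·908/60 = 95.09 rad/s, so T = P/ω = 43.0×745.7 / 95.09 = 337.2 N·m.
J = πd⁴/32 = π(0.0261)⁴/32 = 4.556×10^-8 m⁴.
Shear stress varies linearly with radius: τ = T·r/J = 337.2 × 0.00601 / 4.556×10^-8 = 4.449×10^7 Pa.

6450 psi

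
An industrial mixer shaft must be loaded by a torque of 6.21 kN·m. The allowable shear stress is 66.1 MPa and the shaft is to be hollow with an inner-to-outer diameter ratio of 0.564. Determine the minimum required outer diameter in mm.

For a hollow shaft with d_i/d_o = 0.564: τ_max = 16T/(π d_o³ (1−k⁴)), so d_o = [16T/(π τ_allow (1−k⁴))]^(1/3) = [16·6210/(π·6.61×10^7·0.8988)]^(1/3) = 0.08105 m.

81.0 mm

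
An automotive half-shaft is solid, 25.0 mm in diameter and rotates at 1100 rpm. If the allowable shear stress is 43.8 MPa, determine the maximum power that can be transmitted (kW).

J = πd⁴/32 = π(0.0250)⁴/32 = 3.835×10^-8 m⁴.
T_max = τ_allow·J/r = 4.38×10^7 × 3.835×10^-8 / 0.0125 = 134.4 N·m.
ω = 2π·1100/60 = 115.2 rad/s, so P_max = T_max·ω = 1.548×10^4 W.

15.5 kW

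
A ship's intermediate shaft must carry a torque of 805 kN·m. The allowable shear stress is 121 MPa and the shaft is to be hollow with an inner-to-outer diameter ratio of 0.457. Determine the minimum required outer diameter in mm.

For a hollow shaft with d_i/d_o = 0.457: τ_max = 16T/(π d_o³ (1−k⁴)), so d_o = [16T/(π τ_allow (1−k⁴))]^(1/3) = [16·805000/(π·1.21×10^8·0.9564)]^(1/3) = 0.3284 m.

328 mm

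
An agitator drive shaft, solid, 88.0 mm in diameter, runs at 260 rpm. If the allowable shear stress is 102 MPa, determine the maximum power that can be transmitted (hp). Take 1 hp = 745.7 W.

J = πd⁴/32 = π(0.0880)⁴/32 = 5.887×10^-6 m⁴.
T_max = τ_allow·J/r = 1.02×10^8 × 5.887×10^-6 / 0.0440 = 13650 N·m.
ω = 2π·260/60 = 27.23 rad/s, so P_max = T_max·ω = 3.716×10^5 W.

498 hp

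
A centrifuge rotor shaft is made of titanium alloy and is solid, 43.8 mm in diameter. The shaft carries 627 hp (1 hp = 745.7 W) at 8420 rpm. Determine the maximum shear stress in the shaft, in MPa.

32.1 MPa

ω = 2π·8420/60 = 881.7 rad/s, so T = P/ω = 627×745.7 / 881.7 = 530.3 N·m.
J = πd⁴/32 = π(0.0438)⁴/32 = 3.613×10^-7 m⁴.
τ_max = T·r/J = 530.3 × 0.0219 / 3.613×10^-7 = 3.214×10^7 Pa.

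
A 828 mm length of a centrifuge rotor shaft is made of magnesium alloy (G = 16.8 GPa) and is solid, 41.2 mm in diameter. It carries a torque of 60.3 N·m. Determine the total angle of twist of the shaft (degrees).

J = πd⁴/32 = π(0.0412)⁴/32 = 2.829×10^-7 m⁴.
θ = T·L/(G·J) = 60.30 × 0.828 / (16.8×10⁹ × 2.829×10^-7) = 0.01051 rad.

0.602°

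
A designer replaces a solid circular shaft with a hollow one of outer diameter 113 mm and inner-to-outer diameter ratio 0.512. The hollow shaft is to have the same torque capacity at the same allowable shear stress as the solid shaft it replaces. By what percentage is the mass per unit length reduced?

Equal τ_max and T ⇒ the solid shaft needs d_s³ = d_o³(1−k⁴), so d_s = 113·(1−0.512⁴)^(1/3) = 110.3 mm.
Area ratio A_h/A_s = d_o²(1−k²)/d_s² = (1−k²)/(1−k⁴)^(2/3) = 0.7737.
Mass saving = 1 − 0.7737 = 22.6 %.

22.6 %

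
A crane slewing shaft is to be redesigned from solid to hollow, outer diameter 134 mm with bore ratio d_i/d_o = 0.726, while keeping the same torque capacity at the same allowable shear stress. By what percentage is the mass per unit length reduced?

41.2 %

Equal τ_max and T ⇒ the solid shaft needs d_s³ = d_o³(1−k⁴), so d_s = 134·(1−0.726⁴)^(1/3) = 120.2 mm.
Area ratio A_h/A_s = d_o²(1−k²)/d_s² = (1−k²)/(1−k⁴)^(2/3) = 0.5875.
Mass saving = 1 − 0.5875 = 41.2 %.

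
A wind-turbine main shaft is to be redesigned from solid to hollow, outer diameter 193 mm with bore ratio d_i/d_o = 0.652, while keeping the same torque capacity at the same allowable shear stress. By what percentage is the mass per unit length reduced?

34.3 %

Equal τ_max and T ⇒ the solid shaft needs d_s³ = d_o³(1−k⁴), so d_s = 193·(1−0.652⁴)^(1/3) = 180.6 mm.
Area ratio A_h/A_s = d_o²(1−k²)/d_s² = (1−k²)/(1−k⁴)^(2/3) = 0.6566.
Mass saving = 1 − 0.6566 = 34.3 %.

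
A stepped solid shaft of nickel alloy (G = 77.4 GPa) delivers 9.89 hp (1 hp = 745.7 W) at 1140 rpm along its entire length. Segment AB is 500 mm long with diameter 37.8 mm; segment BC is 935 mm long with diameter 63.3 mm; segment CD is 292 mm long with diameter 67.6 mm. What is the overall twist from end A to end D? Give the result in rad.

0.00258 rad

ω = 2π·1140/60 = 119.4 rad/s, so T = P/ω = 9.89×745.7 / 119.4 = 61.78 N·m.
J_AB = π(0.0378)⁴/32 = 2.00×10^-7 m⁴; J_BC = π(0.0633)⁴/32 = 1.58×10^-6 m⁴; J_CD = π(0.0676)⁴/32 = 2.05×10^-6 m⁴.
θ = (T/G)·Σ L_i/J_i = (61.78/77.4×10⁹)·(0.500/2.00×10^-7 + 0.935/1.58×10^-6 + 0.292/2.05×10^-6) = 2.578×10^-3 rad.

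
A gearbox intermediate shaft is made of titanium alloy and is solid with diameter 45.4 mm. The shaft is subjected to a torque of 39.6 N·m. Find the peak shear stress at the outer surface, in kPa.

J = πd⁴/32 = π(0.0454)⁴/32 = 4.171×10^-7 m⁴.
τ_max = T·r/J = 39.60 × 0.0227 / 4.171×10^-7 = 2.155×10^6 Pa.

2160 kPa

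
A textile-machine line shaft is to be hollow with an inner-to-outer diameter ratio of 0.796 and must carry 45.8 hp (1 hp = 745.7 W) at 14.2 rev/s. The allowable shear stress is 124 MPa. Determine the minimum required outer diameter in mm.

ω = 2π·14.2 = 89.22 rad/s, so T = P/ω = 45.8×745.7 / 89.22 = 382.8 N·m.
For a hollow shaft with d_i/d_o = 0.796: τ_max = 16T/(π d_o³ (1−k⁴)), so d_o = [16T/(π τ_allow (1−k⁴))]^(1/3) = [16·382.8/(π·1.24×10^8·0.5985)]^(1/3) = 0.02973 m.

29.7 mm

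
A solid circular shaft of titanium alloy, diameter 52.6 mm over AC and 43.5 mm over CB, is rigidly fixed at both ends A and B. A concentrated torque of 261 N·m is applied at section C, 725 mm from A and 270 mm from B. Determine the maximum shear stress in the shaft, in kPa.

8990 kPa

Compatibility: T_A·a/J_AC = T_B·b/J_CB with T_A + T_B = T₀.
J_AC = 7.52×10^-7 m⁴, J_CB = 3.52×10^-7 m⁴, so T_A = T₀·(J_AC/a)/((J_AC/a)+(J_CB/b)) = 115.7 N·m, T_B = 145.3 N·m.
τ in each portion: τ_AC = 4.05×10^6 Pa, τ_CB = 8.99×10^6 Pa; maximum is in CB.
τ_max = T_CB·r/J = 145.3·0.0217/3.52×10^-7 = 8.991×10^6 Pa.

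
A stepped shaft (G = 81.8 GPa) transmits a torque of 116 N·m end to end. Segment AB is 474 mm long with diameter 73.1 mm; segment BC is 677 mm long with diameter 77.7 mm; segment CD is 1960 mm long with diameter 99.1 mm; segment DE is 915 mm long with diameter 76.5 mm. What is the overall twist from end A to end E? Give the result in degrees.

0.0680°

J_AB = π(0.0731)⁴/32 = 2.80×10^-6 m⁴; J_BC = π(0.0777)⁴/32 = 3.58×10^-6 m⁴; J_CD = π(0.0991)⁴/32 = 9.47×10^-6 m⁴; J_DE = π(0.0765)⁴/32 = 3.36×10^-6 m⁴.
θ = (T/G)·Σ L_i/J_i = (116.0/81.8×10⁹)·(0.474/2.80×10^-6 + 0.677/3.58×10^-6 + 1.96/9.47×10^-6 + 0.915/3.36×10^-6) = 1.188×10^-3 rad.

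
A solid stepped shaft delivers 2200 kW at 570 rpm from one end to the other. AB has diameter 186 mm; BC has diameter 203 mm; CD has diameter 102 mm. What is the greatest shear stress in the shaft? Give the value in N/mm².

177 N/mm²

ω = 2π·570/60 = 59.69 rad/s, so T = P/ω = 2200×10³ / 59.69 = 36860 N·m.
Under the same torque, τ_max = 16T/(πd³) is largest where d is smallest — segment CD (d = 102 mm).
τ_max = 16·36860/(π·(0.102)³) = 1.769×10^8 Pa.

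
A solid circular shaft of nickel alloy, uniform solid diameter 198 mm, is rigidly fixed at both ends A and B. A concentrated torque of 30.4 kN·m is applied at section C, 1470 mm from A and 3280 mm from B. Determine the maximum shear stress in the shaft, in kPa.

13800 kPa

With uniform GJ and both ends fixed, compatibility θ_AC = θ_CB gives T_A·a = T_B·b, together with T_A + T_B = T₀.
T_A = T₀·b/(a+b) = 30400·3280/4750 = 20990 N·m; T_B = 9408 N·m.
τ in each portion: τ_AC = 1.38×10^7 Pa, τ_CB = 6.17×10^6 Pa; maximum is in AC.
τ_max = T_AC·r/J = 20990·0.0990/1.51×10^-4 = 1.377×10^7 Pa.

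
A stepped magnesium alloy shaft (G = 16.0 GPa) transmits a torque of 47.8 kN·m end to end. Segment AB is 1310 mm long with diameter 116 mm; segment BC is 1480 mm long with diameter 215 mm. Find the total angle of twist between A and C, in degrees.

13.8°

J_AB = π(0.116)⁴/32 = 1.78×10^-5 m⁴; J_BC = π(0.215)⁴/32 = 2.10×10^-4 m⁴.
θ = (T/G)·Σ L_i/J_i = (47800/16.0×10⁹)·(1.31/1.78×10^-5 + 1.48/2.10×10^-4) = 0.2412 rad.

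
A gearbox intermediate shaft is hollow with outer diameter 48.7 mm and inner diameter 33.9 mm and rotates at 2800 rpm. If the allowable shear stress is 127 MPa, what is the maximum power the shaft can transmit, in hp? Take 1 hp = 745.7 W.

J = π(d_o⁴ − d_i⁴)/32 = π(0.0487⁴ − 0.0339⁴)/32 = 4.226×10^-7 m⁴.
T_max = τ_allow·J/r = 1.27×10^8 × 4.226×10^-7 / 0.0244 = 2204 N·m.
ω = 2π·2800/60 = 293.2 rad/s, so P_max = T_max·ω = 6.462×10^5 W.

867 hp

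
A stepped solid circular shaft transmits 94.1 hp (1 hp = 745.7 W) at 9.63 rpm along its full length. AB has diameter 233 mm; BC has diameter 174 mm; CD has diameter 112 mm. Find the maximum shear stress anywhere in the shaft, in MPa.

ω = 2π·9.63/60 = 1.008 rad/s, so T = P/ω = 94.1×745.7 / 1.008 = 69580 N·m.
Under the same torque, τ_max = 16T/(πd³) is largest where d is smallest — segment CD (d = 112 mm).
τ_max = 16·69580/(π·(0.112)³) = 2.522×10^8 Pa.

252 MPa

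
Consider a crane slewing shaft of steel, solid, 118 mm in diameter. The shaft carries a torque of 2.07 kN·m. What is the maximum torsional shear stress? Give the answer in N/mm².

J = πd⁴/32 = π(0.118)⁴/32 = 1.903×10^-5 m⁴.
τ_max = T·r/J = 2070 × 0.0590 / 1.903×10^-5 = 6.416×10^6 Pa.

6.42 N/mm²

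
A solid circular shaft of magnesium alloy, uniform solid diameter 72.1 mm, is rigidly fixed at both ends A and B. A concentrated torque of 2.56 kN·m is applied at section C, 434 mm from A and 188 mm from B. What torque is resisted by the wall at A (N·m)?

774 N·m

With uniform GJ and both ends fixed, compatibility θ_AC = θ_CB gives T_A·a = T_B·b, together with T_A + T_B = T₀.
T_A = T₀·b/(a+b) = 2560·188/622.0 = 773.8 N·m; T_B = 1786 N·m.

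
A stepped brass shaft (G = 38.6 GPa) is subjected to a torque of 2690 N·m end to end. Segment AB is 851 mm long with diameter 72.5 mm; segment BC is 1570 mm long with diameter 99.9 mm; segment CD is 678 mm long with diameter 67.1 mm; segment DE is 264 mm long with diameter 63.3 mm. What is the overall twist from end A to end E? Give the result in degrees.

3.92°

J_AB = π(0.0725)⁴/32 = 2.71×10^-6 m⁴; J_BC = π(0.0999)⁴/32 = 9.78×10^-6 m⁴; J_CD = π(0.0671)⁴/32 = 1.99×10^-6 m⁴; J_DE = π(0.0633)⁴/32 = 1.58×10^-6 m⁴.
θ = (T/G)·Σ L_i/J_i = (2690/38.6×10⁹)·(0.851/2.71×10^-6 + 1.57/9.78×10^-6 + 0.678/1.99×10^-6 + 0.264/1.58×10^-6) = 0.06847 rad.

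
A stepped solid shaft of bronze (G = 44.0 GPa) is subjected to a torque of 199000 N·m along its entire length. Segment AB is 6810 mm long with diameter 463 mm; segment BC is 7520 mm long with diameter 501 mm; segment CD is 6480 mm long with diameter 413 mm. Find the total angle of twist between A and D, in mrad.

22.6 mrad

J_AB = π(0.463)⁴/32 = 4.51×10^-3 m⁴; J_BC = π(0.501)⁴/32 = 6.19×10^-3 m⁴; J_CD = π(0.413)⁴/32 = 2.86×10^-3 m⁴.
θ = (T/G)·Σ L_i/J_i = (199000/44.0×10⁹)·(6.81/4.51×10^-3 + 7.52/6.19×10^-3 + 6.48/2.86×10^-3) = 0.02259 rad.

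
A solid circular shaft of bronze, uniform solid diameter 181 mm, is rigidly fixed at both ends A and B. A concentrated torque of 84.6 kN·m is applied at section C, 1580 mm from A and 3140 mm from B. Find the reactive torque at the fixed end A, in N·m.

With uniform GJ and both ends fixed, compatibility θ_AC = θ_CB gives T_A·a = T_B·b, together with T_A + T_B = T₀.
T_A = T₀·b/(a+b) = 84600·3140/4720 = 56280 N·m; T_B = 28320 N·m.

56300 N·m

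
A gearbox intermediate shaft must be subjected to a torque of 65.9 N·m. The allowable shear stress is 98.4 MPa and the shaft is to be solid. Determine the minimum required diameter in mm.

15.1 mm

For a solid shaft τ_max = 16T/(πd³), so d = (16T/(π τ_allow))^(1/3) = (16·65.90/(π·9.84×10^7))^(1/3) = 0.01505 m.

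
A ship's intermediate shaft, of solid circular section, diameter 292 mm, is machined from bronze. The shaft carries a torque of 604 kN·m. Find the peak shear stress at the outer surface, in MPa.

J = πd⁴/32 = π(0.292)⁴/32 = 7.137×10^-4 m⁴.
τ_max = T·r/J = 604000 × 0.146 / 7.137×10^-4 = 1.236×10^8 Pa.

124 MPa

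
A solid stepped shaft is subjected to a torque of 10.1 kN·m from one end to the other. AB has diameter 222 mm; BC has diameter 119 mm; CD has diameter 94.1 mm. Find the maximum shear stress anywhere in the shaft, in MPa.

61.7 MPa

Under the same torque, τ_max = 16T/(πd³) is largest where d is smallest — segment CD (d = 94.1 mm).
τ_max = 16·10100/(π·(0.0941)³) = 6.173×10^7 Pa.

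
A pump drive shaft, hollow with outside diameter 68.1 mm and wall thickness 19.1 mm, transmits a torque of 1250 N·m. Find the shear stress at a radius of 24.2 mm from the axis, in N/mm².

J = π(d_o⁴ − d_i⁴)/32 = π(0.0681⁴ − 0.0299⁴)/32 = 2.033×10^-6 m⁴.
Shear stress varies linearly with radius: τ = T·r/J = 1250 × 0.0242 / 2.033×10^-6 = 1.488×10^7 Pa.

14.9 N/mm²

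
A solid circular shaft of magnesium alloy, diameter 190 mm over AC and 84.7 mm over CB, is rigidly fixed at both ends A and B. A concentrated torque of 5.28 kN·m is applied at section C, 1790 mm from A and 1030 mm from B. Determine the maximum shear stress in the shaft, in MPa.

Compatibility: T_A·a/J_AC = T_B·b/J_CB with T_A + T_B = T₀.
J_AC = 1.28×10^-4 m⁴, J_CB = 5.05×10^-6 m⁴, so T_A = T₀·(J_AC/a)/((J_AC/a)+(J_CB/b)) = 4941 N·m, T_B = 339.1 N·m.
τ in each portion: τ_AC = 3.67×10^6 Pa, τ_CB = 2.84×10^6 Pa; maximum is in AC.
τ_max = T_AC·r/J = 4941·0.0950/1.28×10^-4 = 3.669×10^6 Pa.

3.67 MPa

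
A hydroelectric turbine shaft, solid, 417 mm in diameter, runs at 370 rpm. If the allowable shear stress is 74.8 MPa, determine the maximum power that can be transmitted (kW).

41300 kW

J = πd⁴/32 = π(0.417)⁴/32 = 2.969×10^-3 m⁴.
T_max = τ_allow·J/r = 7.48×10^7 × 2.969×10^-3 / 0.208 = 1.065e6 N·m.
ω = 2π·370/60 = 38.75 rad/s, so P_max = T_max·ω = 4.126×10^7 W.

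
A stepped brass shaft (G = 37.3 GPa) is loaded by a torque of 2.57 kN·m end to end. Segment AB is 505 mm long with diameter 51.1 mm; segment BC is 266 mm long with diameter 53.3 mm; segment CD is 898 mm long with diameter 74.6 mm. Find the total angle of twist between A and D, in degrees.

5.47°

J_AB = π(0.0511)⁴/32 = 6.69×10^-7 m⁴; J_BC = π(0.0533)⁴/32 = 7.92×10^-7 m⁴; J_CD = π(0.0746)⁴/32 = 3.04×10^-6 m⁴.
θ = (T/G)·Σ L_i/J_i = (2570/37.3×10⁹)·(0.505/6.69×10^-7 + 0.266/7.92×10^-7 + 0.898/3.04×10^-6) = 0.09546 rad.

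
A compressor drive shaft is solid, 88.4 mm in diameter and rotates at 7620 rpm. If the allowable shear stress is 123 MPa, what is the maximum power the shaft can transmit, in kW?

13300 kW

J = πd⁴/32 = π(0.0884)⁴/32 = 5.995×10^-6 m⁴.
T_max = τ_allow·J/r = 1.23×10^8 × 5.995×10^-6 / 0.0442 = 16680 N·m.
ω = 2π·7620/60 = 798.0 rad/s, so P_max = T_max·ω = 1.331×10^7 W.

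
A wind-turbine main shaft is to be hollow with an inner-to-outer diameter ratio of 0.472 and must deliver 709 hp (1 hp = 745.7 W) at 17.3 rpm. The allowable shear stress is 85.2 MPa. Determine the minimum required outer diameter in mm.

ω = 2π·17.3/60 = 1.812 rad/s, so T = P/ω = 709×745.7 / 1.812 = 291800 N·m.
For a hollow shaft with d_i/d_o = 0.472: τ_max = 16T/(π d_o³ (1−k⁴)), so d_o = [16T/(π τ_allow (1−k⁴))]^(1/3) = [16·291800/(π·8.52×10^7·0.9504)]^(1/3) = 0.2638 m.

264 mm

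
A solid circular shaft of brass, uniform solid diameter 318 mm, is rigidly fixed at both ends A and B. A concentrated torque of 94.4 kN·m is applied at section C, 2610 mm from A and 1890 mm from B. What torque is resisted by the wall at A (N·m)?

39600 N·m

With uniform GJ and both ends fixed, compatibility θ_AC = θ_CB gives T_A·a = T_B·b, together with T_A + T_B = T₀.
T_A = T₀·b/(a+b) = 94400·1890/4500 = 39650 N·m; T_B = 54750 N·m.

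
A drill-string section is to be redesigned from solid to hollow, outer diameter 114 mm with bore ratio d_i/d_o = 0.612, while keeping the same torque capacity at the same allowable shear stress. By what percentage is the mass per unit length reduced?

30.8 %

Equal τ_max and T ⇒ the solid shaft needs d_s³ = d_o³(1−k⁴), so d_s = 114·(1−0.612⁴)^(1/3) = 108.4 mm.
Area ratio A_h/A_s = d_o²(1−k²)/d_s² = (1−k²)/(1−k⁴)^(2/3) = 0.6918.
Mass saving = 1 − 0.6918 = 30.8 %.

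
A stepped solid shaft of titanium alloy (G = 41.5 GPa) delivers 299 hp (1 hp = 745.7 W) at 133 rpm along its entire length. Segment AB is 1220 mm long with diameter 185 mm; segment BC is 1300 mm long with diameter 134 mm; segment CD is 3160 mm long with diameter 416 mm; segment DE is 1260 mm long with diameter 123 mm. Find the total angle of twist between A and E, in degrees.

2.41°

ω = 2π·133/60 = 13.93 rad/s, so T = P/ω = 299×745.7 / 13.93 = 16010 N·m.
J_AB = π(0.185)⁴/32 = 1.15×10^-4 m⁴; J_BC = π(0.134)⁴/32 = 3.17×10^-5 m⁴; J_CD = π(0.416)⁴/32 = 2.94×10^-3 m⁴; J_DE = π(0.123)⁴/32 = 2.25×10^-5 m⁴.
θ = (T/G)·Σ L_i/J_i = (16010/41.5×10⁹)·(1.22/1.15×10^-4 + 1.30/3.17×10^-5 + 3.16/2.94×10^-3 + 1.26/2.25×10^-5) = 0.04198 rad.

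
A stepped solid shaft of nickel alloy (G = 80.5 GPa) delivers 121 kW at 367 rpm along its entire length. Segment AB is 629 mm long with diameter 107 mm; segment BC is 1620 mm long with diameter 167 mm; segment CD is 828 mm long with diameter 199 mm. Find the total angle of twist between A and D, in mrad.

ω = 2π·367/60 = 38.43 rad/s, so T = P/ω = 121×10³ / 38.43 = 3148 N·m.
J_AB = π(0.107)⁴/32 = 1.29×10^-5 m⁴; J_BC = π(0.167)⁴/32 = 7.64×10^-5 m⁴; J_CD = π(0.199)⁴/32 = 1.54×10^-4 m⁴.
θ = (T/G)·Σ L_i/J_i = (3148/80.5×10⁹)·(0.629/1.29×10^-5 + 1.62/7.64×10^-5 + 0.828/1.54×10^-4) = 2.952×10^-3 rad.

2.95 mrad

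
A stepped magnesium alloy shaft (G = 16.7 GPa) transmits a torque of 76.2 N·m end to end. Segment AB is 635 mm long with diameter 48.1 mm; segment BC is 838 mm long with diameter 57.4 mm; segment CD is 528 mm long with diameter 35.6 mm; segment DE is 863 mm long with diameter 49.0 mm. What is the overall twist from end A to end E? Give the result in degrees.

J_AB = π(0.0481)⁴/32 = 5.26×10^-7 m⁴; J_BC = π(0.0574)⁴/32 = 1.07×10^-6 m⁴; J_CD = π(0.0356)⁴/32 = 1.58×10^-7 m⁴; J_DE = π(0.0490)⁴/32 = 5.66×10^-7 m⁴.
θ = (T/G)·Σ L_i/J_i = (76.20/16.7×10⁹)·(0.635/5.26×10^-7 + 0.838/1.07×10^-6 + 0.528/1.58×10^-7 + 0.863/5.66×10^-7) = 0.03134 rad.

1.80°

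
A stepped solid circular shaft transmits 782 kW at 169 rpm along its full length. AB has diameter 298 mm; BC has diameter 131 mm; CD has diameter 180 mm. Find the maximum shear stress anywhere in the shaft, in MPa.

100 MPa

ω = 2π·169/60 = 17.70 rad/s, so T = P/ω = 782×10³ / 17.70 = 44190 N·m.
Under the same torque, τ_max = 16T/(πd³) is largest where d is smallest — segment BC (d = 131 mm).
τ_max = 16·44190/(π·(0.131)³) = 1.001×10^8 Pa.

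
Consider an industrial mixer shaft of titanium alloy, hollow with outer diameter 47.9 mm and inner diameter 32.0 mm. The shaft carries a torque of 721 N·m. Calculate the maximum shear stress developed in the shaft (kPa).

J = π(d_o⁴ − d_i⁴)/32 = π(0.0479⁴ − 0.0320⁴)/32 = 4.139×10^-7 m⁴.
τ_max = T·r/J = 721.0 × 0.0239 / 4.139×10^-7 = 4.172×10^7 Pa.

41700 kPa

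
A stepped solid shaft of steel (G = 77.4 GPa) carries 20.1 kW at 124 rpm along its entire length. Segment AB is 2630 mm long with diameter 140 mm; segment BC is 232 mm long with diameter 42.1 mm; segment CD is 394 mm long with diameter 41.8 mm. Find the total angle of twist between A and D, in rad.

ω = 2π·124/60 = 12.99 rad/s, so T = P/ω = 20.1×10³ / 12.99 = 1548 N·m.
J_AB = π(0.140)⁴/32 = 3.77×10^-5 m⁴; J_BC = π(0.0421)⁴/32 = 3.08×10^-7 m⁴; J_CD = π(0.0418)⁴/32 = 3.00×10^-7 m⁴.
θ = (T/G)·Σ L_i/J_i = (1548/77.4×10⁹)·(2.63/3.77×10^-5 + 0.232/3.08×10^-7 + 0.394/3.00×10^-7) = 0.04273 rad.

0.0427 rad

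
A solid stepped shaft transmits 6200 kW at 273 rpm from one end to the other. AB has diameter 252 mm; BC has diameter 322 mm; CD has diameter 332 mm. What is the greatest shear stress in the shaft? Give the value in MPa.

ω = 2π·273/60 = 28.59 rad/s, so T = P/ω = 6200×10³ / 28.59 = 216900 N·m.
Under the same torque, τ_max = 16T/(πd³) is largest where d is smallest — segment AB (d = 252 mm).
τ_max = 16·216900/(π·(0.252)³) = 6.902×10^7 Pa.

69.0 MPa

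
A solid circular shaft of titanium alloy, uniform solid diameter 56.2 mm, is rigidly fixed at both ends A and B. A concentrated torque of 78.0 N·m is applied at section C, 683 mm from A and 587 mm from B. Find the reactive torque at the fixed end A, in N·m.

36.1 N·m

With uniform GJ and both ends fixed, compatibility θ_AC = θ_CB gives T_A·a = T_B·b, together with T_A + T_B = T₀.
T_A = T₀·b/(a+b) = 78.00·587/1270 = 36.05 N·m; T_B = 41.95 N·m.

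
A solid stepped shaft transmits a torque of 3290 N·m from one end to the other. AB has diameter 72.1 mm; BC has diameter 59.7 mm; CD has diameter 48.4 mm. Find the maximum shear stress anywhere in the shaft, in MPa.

148 MPa

Under the same torque, τ_max = 16T/(πd³) is largest where d is smallest — segment CD (d = 48.4 mm).
τ_max = 16·3290/(π·(0.0484)³) = 1.478×10^8 Pa.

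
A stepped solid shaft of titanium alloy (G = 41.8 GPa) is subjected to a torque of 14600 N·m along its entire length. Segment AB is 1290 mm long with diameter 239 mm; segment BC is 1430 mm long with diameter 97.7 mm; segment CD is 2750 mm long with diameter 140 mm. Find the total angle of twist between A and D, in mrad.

J_AB = π(0.239)⁴/32 = 3.20×10^-4 m⁴; J_BC = π(0.0977)⁴/32 = 8.94×10^-6 m⁴; J_CD = π(0.140)⁴/32 = 3.77×10^-5 m⁴.
θ = (T/G)·Σ L_i/J_i = (14600/41.8×10⁹)·(1.29/3.20×10^-4 + 1.43/8.94×10^-6 + 2.75/3.77×10^-5) = 0.08271 rad.

82.7 mrad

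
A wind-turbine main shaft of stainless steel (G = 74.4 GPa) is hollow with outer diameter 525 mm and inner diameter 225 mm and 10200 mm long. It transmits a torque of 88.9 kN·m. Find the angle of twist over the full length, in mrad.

J = π(d_o⁴ − d_i⁴)/32 = π(0.525⁴ − 0.225⁴)/32 = 7.207×10^-3 m⁴.
θ = T·L/(G·J) = 88900 × 10.2 / (74.4×10⁹ × 7.207×10^-3) = 1.691×10^-3 rad.

1.69 mrad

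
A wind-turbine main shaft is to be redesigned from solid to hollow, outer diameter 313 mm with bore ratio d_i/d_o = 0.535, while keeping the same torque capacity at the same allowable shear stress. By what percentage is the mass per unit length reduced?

24.4 %

Equal τ_max and T ⇒ the solid shaft needs d_s³ = d_o³(1−k⁴), so d_s = 313·(1−0.535⁴)^(1/3) = 304.2 mm.
Area ratio A_h/A_s = d_o²(1−k²)/d_s² = (1−k²)/(1−k⁴)^(2/3) = 0.7556.
Mass saving = 1 − 0.7556 = 24.4 %.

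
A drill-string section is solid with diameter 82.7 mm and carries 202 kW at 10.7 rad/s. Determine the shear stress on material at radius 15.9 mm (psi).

ω = 10.7 rad/s, so T = P/ω = 202×10³ / 10.70 = 18880 N·m.
J = πd⁴/32 = π(0.0827)⁴/32 = 4.592×10^-6 m⁴.
Shear stress varies linearly with radius: τ = T·r/J = 18880 × 0.0159 / 4.592×10^-6 = 6.536×10^7 Pa.

9480 psi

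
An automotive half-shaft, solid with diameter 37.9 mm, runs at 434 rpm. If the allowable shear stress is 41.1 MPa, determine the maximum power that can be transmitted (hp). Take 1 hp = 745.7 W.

26.8 hp

J = πd⁴/32 = π(0.0379)⁴/32 = 2.026×10^-7 m⁴.
T_max = τ_allow·J/r = 4.11×10^7 × 2.026×10^-7 / 0.0189 = 439.3 N·m.
ω = 2π·434/60 = 45.45 rad/s, so P_max = T_max·ω = 1.997×10^4 W.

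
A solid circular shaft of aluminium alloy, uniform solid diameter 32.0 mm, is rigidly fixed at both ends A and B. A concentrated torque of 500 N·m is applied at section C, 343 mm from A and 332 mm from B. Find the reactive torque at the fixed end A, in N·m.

With uniform GJ and both ends fixed, compatibility θ_AC = θ_CB gives T_A·a = T_B·b, together with T_A + T_B = T₀.
T_A = T₀·b/(a+b) = 500.0·332/675.0 = 245.9 N·m; T_B = 254.1 N·m.

246 N·m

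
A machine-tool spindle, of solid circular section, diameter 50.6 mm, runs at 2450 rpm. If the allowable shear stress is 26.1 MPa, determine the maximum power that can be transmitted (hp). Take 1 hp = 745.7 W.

J = πd⁴/32 = π(0.0506)⁴/32 = 6.436×10^-7 m⁴.
T_max = τ_allow·J/r = 2.61×10^7 × 6.436×10^-7 / 0.0253 = 663.9 N·m.
ω = 2π·2450/60 = 256.6 rad/s, so P_max = T_max·ω = 1.703×10^5 W.

228 hp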